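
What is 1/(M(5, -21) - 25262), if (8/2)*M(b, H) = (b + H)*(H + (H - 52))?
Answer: -1/24886 ≈ -4.0183e-5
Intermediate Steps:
M(b, H) = (-52 + 2*H)*(H + b)/4 (M(b, H) = ((b + H)*(H + (H - 52)))/4 = ((H + b)*(H + (-52 + H)))/4 = ((H + b)*(-52 + 2*H))/4 = ((-52 + 2*H)*(H + b))/4 = (-52 + 2*H)*(H + b)/4)
1/(M(5, -21) - 25262) = 1/(((1/2)*(-21)**2 - 13*(-21) - 13*5 + (1/2)*(-21)*5) - 25262) = 1/(((1/2)*441 + 273 - 65 - 105/2) - 25262) = 1/((441/2 + 273 - 65 - 105/2) - 25262) = 1/(376 - 25262) = 1/(-24886) = -1/24886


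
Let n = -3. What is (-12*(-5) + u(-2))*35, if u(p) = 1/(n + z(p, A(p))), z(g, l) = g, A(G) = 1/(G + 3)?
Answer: 2093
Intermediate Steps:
A(G) = 1/(3 + G)
u(p) = 1/(-3 + p)
(-12*(-5) + u(-2))*35 = (-12*(-5) + 1/(-3 - 2))*35 = (60 + 1/(-5))*35 = (60 - 1/5)*35 = (299/5)*35 = 2093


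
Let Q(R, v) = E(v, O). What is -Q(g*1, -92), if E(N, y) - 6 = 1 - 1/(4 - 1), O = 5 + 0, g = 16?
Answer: -20/3 ≈ -6.6667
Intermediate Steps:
O = 5
E(N, y) = 20/3 (E(N, y) = 6 + (1 - 1/(4 - 1)) = 6 + (1 - 1/3) = 6 + (1 - 1*⅓) = 6 + (1 - ⅓) = 6 + ⅔ = 20/3)
Q(R, v) = 20/3
-Q(g*1, -92) = -1*20/3 = -20/3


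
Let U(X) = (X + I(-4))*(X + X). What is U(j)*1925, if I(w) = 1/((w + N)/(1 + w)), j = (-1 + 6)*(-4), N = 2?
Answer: 1424500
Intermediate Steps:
j = -20 (j = 5*(-4) = -20)
I(w) = (1 + w)/(2 + w) (I(w) = 1/((w + 2)/(1 + w)) = 1/((2 + w)/(1 + w)) = (1 + w)/(2 + w))
U(X) = 2*X*(3/2 + X) (U(X) = (X + (1 - 4)/(2 - 4))*(X + X) = (X - 3/(-2))*(2*X) = (X - 1/2*(-3))*(2*X) = (X + 3/2)*(2*X) = (3/2 + X)*(2*X) = 2*X*(3/2 + X))
U(j)*1925 = -20*(3 + 2*(-20))*1925 = -20*(3 - 40)*1925 = -20*(-37)*1925 = 740*1925 = 1424500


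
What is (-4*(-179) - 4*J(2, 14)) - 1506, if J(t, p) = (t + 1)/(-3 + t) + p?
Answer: -834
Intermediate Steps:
J(t, p) = p + (1 + t)/(-3 + t) (J(t, p) = (1 + t)/(-3 + t) + p = p + (1 + t)/(-3 + t))
(-4*(-179) - 4*J(2, 14)) - 1506 = (-4*(-179) - 4*(1 + 2 - 3*14 + 14*2)/(-3 + 2)) - 1506 = (716 - 4*(1 + 2 - 42 + 28)/(-1)) - 1506 = (716 - (-4)*(-11)) - 1506 = (716 - 4*11) - 1506 = (716 - 44) - 1506 = 672 - 1506 = -834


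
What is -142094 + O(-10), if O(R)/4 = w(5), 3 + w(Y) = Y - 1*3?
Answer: -142098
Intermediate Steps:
w(Y) = -6 + Y (w(Y) = -3 + (Y - 1*3) = -3 + (Y - 3) = -3 + (-3 + Y) = -6 + Y)
O(R) = -4 (O(R) = 4*(-6 + 5) = 4*(-1) = -4)
-142094 + O(-10) = -142094 - 4 = -142098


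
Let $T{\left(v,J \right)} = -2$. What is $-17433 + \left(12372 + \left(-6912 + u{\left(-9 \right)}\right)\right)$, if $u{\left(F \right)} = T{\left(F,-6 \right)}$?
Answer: $-11975$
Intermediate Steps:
$u{\left(F \right)} = -2$
$-17433 + \left(12372 + \left(-6912 + u{\left(-9 \right)}\right)\right) = -17433 + \left(12372 - 6914\right) = -17433 + 5458 = -11975$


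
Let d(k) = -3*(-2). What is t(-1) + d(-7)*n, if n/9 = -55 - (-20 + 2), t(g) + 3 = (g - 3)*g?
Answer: -1997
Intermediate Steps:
d(k) = 6
t(g) = -3 + g*(-3 + g) (t(g) = -3 + (g - 3)*g = -3 + (-3 + g)*g = -3 + g*(-3 + g))
n = -333 (n = 9*(-55 - (-20 + 2)) = 9*(-55 - 1*(-18)) = 9*(-55 + 18) = 9*(-37) = -333)
t(-1) + d(-7)*n = (-3 + (-1)**2 - 3*(-1)) + 6*(-333) = (-3 + 1 + 3) - 1998 = 1 - 1998 = -1997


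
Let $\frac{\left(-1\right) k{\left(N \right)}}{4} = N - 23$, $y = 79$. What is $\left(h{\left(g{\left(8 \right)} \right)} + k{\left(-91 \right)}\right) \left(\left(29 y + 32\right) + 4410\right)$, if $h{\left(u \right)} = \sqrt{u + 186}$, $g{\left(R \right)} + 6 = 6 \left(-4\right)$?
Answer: $3070248 + 13466 \sqrt{39} \approx 3.1543 \cdot 10^{6}$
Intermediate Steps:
$g{\left(R \right)} = -30$ ($g{\left(R \right)} = -6 + 6 \left(-4\right) = -6 - 24 = -30$)
$k{\left(N \right)} = 92 - 4 N$ ($k{\left(N \right)} = - 4 \left(N - 23\right) = - 4 \left(-23 + N\right) = 92 - 4 N$)
$h{\left(u \right)} = \sqrt{186 + u}$
$\left(h{\left(g{\left(8 \right)} \right)} + k{\left(-91 \right)}\right) \left(\left(29 y + 32\right) + 4410\right) = \left(\sqrt{186 - 30} + \left(92 - -364\right)\right) \left(\left(29 \cdot 79 + 32\right) + 4410\right) = \left(\sqrt{156} + \left(92 + 364\right)\right) \left(\left(2291 + 32\right) + 4410\right) = \left(2 \sqrt{39} + 456\right) \left(2323 + 4410\right) = \left(456 + 2 \sqrt{39}\right) 6733 = 3070248 + 13466 \sqrt{39}$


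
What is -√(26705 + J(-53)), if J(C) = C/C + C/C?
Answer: -√26707 ≈ -163.42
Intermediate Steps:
J(C) = 2 (J(C) = 1 + 1 = 2)
-√(26705 + J(-53)) = -√(26705 + 2) = -√26707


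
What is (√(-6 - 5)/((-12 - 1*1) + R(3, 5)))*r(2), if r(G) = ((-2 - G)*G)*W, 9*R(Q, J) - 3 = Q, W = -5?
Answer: -120*I*√11/37 ≈ -10.757*I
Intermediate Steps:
R(Q, J) = ⅓ + Q/9
r(G) = -5*G*(-2 - G) (r(G) = ((-2 - G)*G)*(-5) = (G*(-2 - G))*(-5) = -5*G*(-2 - G))
(√(-6 - 5)/((-12 - 1*1) + R(3, 5)))*r(2) = (√(-6 - 5)/((-12 - 1*1) + (⅓ + (⅑)*3)))*(5*2*(2 + 2)) = (√(-11)/((-12 - 1) + (⅓ + ⅓)))*(5*2*4) = ((I*√11)/(-13 + ⅔))*40 = ((I*√11)/(-37/3))*40 = ((I*√11)*(-3/37))*40 = -3*I*√11/37*40 = -120*I*√11/37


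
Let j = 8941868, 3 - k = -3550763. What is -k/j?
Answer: -1775383/4470934 ≈ -0.39709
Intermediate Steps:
k = 3550766 (k = 3 - 1*(-3550763) = 3 + 3550763 = 3550766)
-k/j = -3550766/8941868 = -1*1775383/4470934 = -1775383/4470934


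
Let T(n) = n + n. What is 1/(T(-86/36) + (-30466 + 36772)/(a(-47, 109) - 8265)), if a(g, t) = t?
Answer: -36702/203731 ≈ -0.18015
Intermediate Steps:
T(n) = 2*n
1/(T(-86/36) + (-30466 + 36772)/(a(-47, 109) - 8265)) = 1/(2*(-86/36) + (-30466 + 36772)/(109 - 8265)) = 1/(2*(-86*1/36) + 6306/(-8156)) = 1/(2*(-43/18) + 6306*(-1/8156)) = 1/(-43/9 - 3153/4078) = 1/(-203731/36702) = -36702/203731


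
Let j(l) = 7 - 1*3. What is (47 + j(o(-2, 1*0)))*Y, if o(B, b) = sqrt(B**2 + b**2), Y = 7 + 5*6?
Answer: 1887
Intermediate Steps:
Y = 37 (Y = 7 + 30 = 37)
j(l) = 4 (j(l) = 7 - 3 = 4)
(47 + j(o(-2, 1*0)))*Y = (47 + 4)*37 = 51*37 = 1887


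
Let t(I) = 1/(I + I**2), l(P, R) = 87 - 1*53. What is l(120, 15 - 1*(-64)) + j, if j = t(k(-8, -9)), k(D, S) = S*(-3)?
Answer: 25705/756 ≈ 34.001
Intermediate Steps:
k(D, S) = -3*S
l(P, R) = 34 (l(P, R) = 87 - 53 = 34)
j = 1/756 (j = 1/(((-3*(-9)))*(1 - 3*(-9))) = 1/(27*(1 + 27)) = (1/27)/28 = (1/27)*(1/28) = 1/756 ≈ 0.0013228)
l(120, 15 - 1*(-64)) + j = 34 + 1/756 = 25705/756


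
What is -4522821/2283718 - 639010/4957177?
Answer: -23879742875497/11320794344086 ≈ -2.1094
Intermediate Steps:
-4522821/2283718 - 639010/4957177 = -23879742875497/11320794344086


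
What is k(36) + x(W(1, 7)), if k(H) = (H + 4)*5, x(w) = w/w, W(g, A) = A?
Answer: 201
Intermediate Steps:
x(w) = 1
k(H) = 20 + 5*H (k(H) = (4 + H)*5 = 20 + 5*H)
k(36) + x(W(1, 7)) = (20 + 5*36) + 1 = (20 + 180) + 1 = 200 + 1 = 201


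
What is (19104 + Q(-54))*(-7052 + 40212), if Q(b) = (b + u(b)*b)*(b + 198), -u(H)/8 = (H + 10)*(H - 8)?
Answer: 5627741176320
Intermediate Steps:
u(H) = -8*(-8 + H)*(10 + H) (u(H) = -8*(H + 10)*(H - 8) = -8*(10 + H)*(-8 + H) = -8*(-8 + H)*(10 + H))
Q(b) = (198 + b)*(b + b*(640 - 16*b - 8*b²)) (Q(b) = (b + (640 - 16*b - 8*b²)*b)*(b + 198) = (b + b*(640 - 16*b - 8*b²))*(198 + b) = (198 + b)*(b + b*(640 - 16*b - 8*b²)))
(19104 + Q(-54))*(-7052 + 40212) = (19104 - 54*(126918 - 2527*(-54) - 1600*(-54)² - 8*(-54)³))*(-7052 + 40212) = (19104 - 54*(126918 + 136458 - 1600*2916 - 8*(-157464)))*33160 = (19104 - 54*(126918 + 136458 - 4665600 + 1259712))*33160 = (19104 - 54*(-3142512))*33160 = (19104 + 169695648)*33160 = 169714752*33160 = 5627741176320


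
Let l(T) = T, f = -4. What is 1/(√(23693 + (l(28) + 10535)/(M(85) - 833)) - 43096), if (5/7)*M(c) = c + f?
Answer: -22151344/954622150367 - 17*√21646082/954622150367 ≈ -2.3287e-5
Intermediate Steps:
M(c) = -28/5 + 7*c/5 (M(c) = 7*(c - 4)/5 = 7*(-4 + c)/5 = -28/5 + 7*c/5)
1/(√(23693 + (l(28) + 10535)/(M(85) - 833)) - 43096) = 1/(√(23693 + (28 + 10535)/((-28/5 + (7/5)*85) - 833)) - 43096) = 1/(√(23693 + 10563/((-28/5 + 119) - 833)) - 43096) = 1/(√(23693 + 10563/(567/5 - 833)) - 43096) = 1/(√(23693 + 10563/(-3598/5)) - 43096) = 1/(√(23693 + 10563*(-5/3598)) - 43096) = 1/(√(23693 - 7545/514) - 43096) = 1/(√(12170657/514) - 43096) = 1/(17*√21646082/514 - 43096) = 1/(-43096 + 17*√21646082/514)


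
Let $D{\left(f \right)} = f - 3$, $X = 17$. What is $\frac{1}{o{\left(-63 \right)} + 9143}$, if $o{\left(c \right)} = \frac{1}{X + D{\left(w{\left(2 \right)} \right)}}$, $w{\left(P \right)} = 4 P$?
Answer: $\frac{22}{201147} \approx 0.00010937$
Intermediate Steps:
$D{\left(f \right)} = -3 + f$ ($D{\left(f \right)} = f - 3 = -3 + f$)
$o{\left(c \right)} = \frac{1}{22}$ ($o{\left(c \right)} = \frac{1}{17 + \left(-3 + 4 \cdot 2\right)} = \frac{1}{17 + \left(-3 + 8\right)} = \frac{1}{17 + 5} = \frac{1}{22}$)
$\frac{1}{o{\left(-63 \right)} + 9143} = \frac{1}{\frac{1}{22} + 9143} = \frac{1}{\frac{201147}{22}} = \frac{22}{201147}$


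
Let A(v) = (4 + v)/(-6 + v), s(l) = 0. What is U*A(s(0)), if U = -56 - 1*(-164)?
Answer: -72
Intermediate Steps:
A(v) = (4 + v)/(-6 + v)
U = 108 (U = -56 + 164 = 108)
U*A(s(0)) = 108*((4 + 0)/(-6 + 0)) = 108*(4/(-6)) = 108*(-1/6*4) = 108*(-2/3) = -72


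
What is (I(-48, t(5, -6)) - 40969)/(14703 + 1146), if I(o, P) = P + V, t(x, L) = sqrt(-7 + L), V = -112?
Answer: -41081/15849 + I*sqrt(13)/15849 ≈ -2.592 + 0.00022749*I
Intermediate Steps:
I(o, P) = -112 + P (I(o, P) = P - 112 = -112 + P)
(I(-48, t(5, -6)) - 40969)/(14703 + 1146) = ((-112 + sqrt(-7 - 6)) - 40969)/(14703 + 1146) = ((-112 + sqrt(-13)) - 40969)/15849 = ((-112 + I*sqrt(13)) - 40969)*(1/15849) = (-41081 + I*sqrt(13))*(1/15849) = -41081/15849 + I*sqrt(13)/15849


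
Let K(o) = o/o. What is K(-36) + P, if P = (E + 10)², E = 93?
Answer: 10610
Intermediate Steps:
K(o) = 1
P = 10609 (P = (93 + 10)² = 103² = 10609)
K(-36) + P = 1 + 10609 = 10610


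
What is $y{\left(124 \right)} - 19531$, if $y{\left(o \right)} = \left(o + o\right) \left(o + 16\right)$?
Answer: $15189$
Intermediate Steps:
$y{\left(o \right)} = 2 o \left(16 + o\right)$
$y{\left(124 \right)} - 19531 = 2 \cdot 124 \left(16 + 124\right) - 19531 = 2 \cdot 124 \cdot 140 - 19531 = 34720 - 19531 = 15189$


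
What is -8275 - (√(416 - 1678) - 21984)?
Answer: 13709 - I*√1262 ≈ 13709.0 - 35.525*I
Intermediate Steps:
-8275 - (√(416 - 1678) - 21984) = -8275 - (√(-1262) - 21984) = -8275 - (I*√1262 - 21984) = -8275 - (-21984 + I*√1262) = -8275 + (21984 - I*√1262) = 13709 - I*√1262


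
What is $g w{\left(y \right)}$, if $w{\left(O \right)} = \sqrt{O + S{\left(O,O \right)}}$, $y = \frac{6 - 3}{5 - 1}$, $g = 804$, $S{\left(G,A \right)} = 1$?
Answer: $402 \sqrt{7} \approx 1063.6$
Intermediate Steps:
$y = \frac{3}{4} \approx 0.75$
$w{\left(O \right)} = \sqrt{1 + O}$ ($w{\left(O \right)} = \sqrt{O + 1} = \sqrt{1 + O}$)
$g w{\left(y \right)} = 804 \sqrt{1 + \frac{3}{4}} = 804 \sqrt{\frac{7}{4}} = 804 \frac{\sqrt{7}}{2} = 402 \sqrt{7}$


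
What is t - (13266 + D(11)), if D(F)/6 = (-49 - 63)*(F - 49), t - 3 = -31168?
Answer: -69967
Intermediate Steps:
t = -31165 (t = 3 - 31168 = -31165)
D(F) = 32928 - 672*F (D(F) = 6*((-49 - 63)*(F - 49)) = 6*(-112*(-49 + F)) = 6*(5488 - 112*F) = 32928 - 672*F)
t - (13266 + D(11)) = -31165 - (13266 + (32928 - 672*11)) = -31165 - (13266 + (32928 - 7392)) = -31165 - (13266 + 25536) = -31165 - 1*38802 = -31165 - 38802 = -69967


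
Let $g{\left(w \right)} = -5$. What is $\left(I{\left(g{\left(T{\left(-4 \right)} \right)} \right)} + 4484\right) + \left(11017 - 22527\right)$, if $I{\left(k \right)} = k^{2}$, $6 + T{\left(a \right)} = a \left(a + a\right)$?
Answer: $-7001$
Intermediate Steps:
$T{\left(a \right)} = -6 + 2 a^{2}$ ($T{\left(a \right)} = -6 + a \left(a + a\right) = -6 + a 2 a = -6 + 2 a^{2}$)
$\left(I{\left(g{\left(T{\left(-4 \right)} \right)} \right)} + 4484\right) + \left(11017 - 22527\right) = \left(\left(-5\right)^{2} + 4484\right) + \left(11017 - 22527\right) = \left(25 + 4484\right) + \left(11017 - 22527\right) = 4509 - 11510 = -7001$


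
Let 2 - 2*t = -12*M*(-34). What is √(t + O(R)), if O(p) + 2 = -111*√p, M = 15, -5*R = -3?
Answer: √(-76525 - 555*√15)/5 ≈ 56.098*I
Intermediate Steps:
R = ⅗ (R = -⅕*(-3) = ⅗ ≈ 0.60000)
O(p) = -2 - 111*√p
t = -3059 (t = 1 - (-12*15)*(-34)/2 = 1 - (-90)*(-34) = 1 - ½*6120 = 1 - 3060 = -3059)
√(t + O(R)) = √(-3059 + (-2 - 111*√15/5)) = √(-3061 - 111*√15/5)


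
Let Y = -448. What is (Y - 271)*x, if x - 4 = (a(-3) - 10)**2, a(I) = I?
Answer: -124387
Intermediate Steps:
x = 173 (x = 4 + (-3 - 10)**2 = 4 + (-13)**2 = 4 + 169 = 173)
(Y - 271)*x = (-448 - 271)*173 = -719*173 = -124387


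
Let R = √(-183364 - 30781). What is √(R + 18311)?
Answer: √(18311 + I*√214145) ≈ 135.33 + 1.71*I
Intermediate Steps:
R = I*√214145 (R = √(-214145) = I*√214145 ≈ 462.76*I)
√(R + 18311) = √(I*√214145 + 18311) = √(18311 + I*√214145)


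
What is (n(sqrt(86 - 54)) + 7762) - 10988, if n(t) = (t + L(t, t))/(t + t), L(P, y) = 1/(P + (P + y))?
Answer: -619295/192 ≈ -3225.5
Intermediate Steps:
L(P, y) = 1/(y + 2*P)
n(t) = (t + 1/(3*t))/(2*t) (n(t) = (t + 1/(t + 2*t))/(t + t) = (t + 1/(3*t))/((2*t)) = (t + 1/(3*t))*(1/(2*t)) = (t + 1/(3*t))/(2*t))
(n(sqrt(86 - 54)) + 7762) - 10988 = ((1/2 + 1/(6*(sqrt(86 - 54))**2)) + 7762) - 10988 = ((1/2 + 1/(6*(sqrt(32))**2)) + 7762) - 10988 = ((1/2 + 1/(6*(4*sqrt(2))**2)) + 7762) - 10988 = ((1/2 + (1/6)*(1/32)) + 7762) - 10988 = ((1/2 + 1/192) + 7762) - 10988 = (97/192 + 7762) - 10988 = 1490401/192 - 10988 = -619295/192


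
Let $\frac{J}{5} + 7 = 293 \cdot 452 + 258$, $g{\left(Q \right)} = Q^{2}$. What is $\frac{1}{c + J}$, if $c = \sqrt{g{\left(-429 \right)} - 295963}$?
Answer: $\frac{663435}{440146111147} - \frac{i \sqrt{111922}}{440146111147} \approx 1.5073 \cdot 10^{-6} - 7.6008 \cdot 10^{-10} i$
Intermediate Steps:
$c = i \sqrt{111922}$ ($c = \sqrt{\left(-429\right)^{2} - 295963} = \sqrt{184041 - 295963} = \sqrt{-111922} = i \sqrt{111922} \approx 334.55 i$)
$J = 663435$ ($J = -35 + 5 \left(293 \cdot 452 + 258\right) = -35 + 5 \left(132436 + 258\right) = -35 + 5 \cdot 132694 = -35 + 663470 = 663435$)
$\frac{1}{c + J} = \frac{1}{i \sqrt{111922} + 663435} = \frac{1}{663435 + i \sqrt{111922}}$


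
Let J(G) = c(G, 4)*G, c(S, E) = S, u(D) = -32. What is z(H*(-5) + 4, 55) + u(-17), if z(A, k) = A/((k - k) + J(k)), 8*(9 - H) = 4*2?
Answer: -96836/3025 ≈ -32.012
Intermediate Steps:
H = 8 (H = 9 - 2/2 = 9 - 1/8*8 = 9 - 1 = 8)
J(G) = G**2 (J(G) = G*G = G**2)
z(A, k) = A/k**2 (z(A, k) = A/((k - k) + k**2) = A/(0 + k**2) = A/(k**2) = A/k**2)
z(H*(-5) + 4, 55) + u(-17) = (8*(-5) + 4)/55**2 - 32 = (-40 + 4)*(1/3025) - 32 = -36*1/3025 - 32 = -36/3025 - 32 = -96836/3025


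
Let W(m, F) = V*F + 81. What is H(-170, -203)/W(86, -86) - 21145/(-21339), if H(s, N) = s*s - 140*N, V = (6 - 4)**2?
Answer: -1217590345/5612157 ≈ -216.96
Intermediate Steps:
V = 4 (V = 2**2 = 4)
H(s, N) = s**2 - 140*N
W(m, F) = 81 + 4*F (W(m, F) = 4*F + 81 = 81 + 4*F)
H(-170, -203)/W(86, -86) - 21145/(-21339) = ((-170)**2 - 140*(-203))/(81 + 4*(-86)) - 21145/(-21339) = (28900 + 28420)/(81 - 344) - 21145*(-1/21339) = 57320/(-263) + 21145/21339 = 57320*(-1/263) + 21145/21339 = -57320/263 + 21145/21339 = -1217590345/5612157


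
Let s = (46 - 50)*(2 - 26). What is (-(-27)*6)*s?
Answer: 15552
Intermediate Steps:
s = 96 (s = -4*(-24) = 96)
(-(-27)*6)*s = -(-27)*6*96 = -3*(-54)*96 = 162*96 = 15552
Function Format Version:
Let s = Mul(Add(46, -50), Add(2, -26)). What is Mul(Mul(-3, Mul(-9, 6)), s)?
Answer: 15552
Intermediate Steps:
s = 96 (s = Mul(-4, -24) = 96)
Mul(Mul(-3, Mul(-9, 6)), s) = Mul(Mul(-3, Mul(-9, 6)), 96) = Mul(Mul(-3, -54), 96) = Mul(162, 96) = 15552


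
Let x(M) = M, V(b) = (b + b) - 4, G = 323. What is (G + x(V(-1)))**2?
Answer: 100489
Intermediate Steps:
V(b) = -4 + 2*b (V(b) = 2*b - 4 = -4 + 2*b)
(G + x(V(-1)))**2 = (323 + (-4 + 2*(-1)))**2 = (323 + (-4 - 2))**2 = (323 - 6)**2 = 317**2 = 100489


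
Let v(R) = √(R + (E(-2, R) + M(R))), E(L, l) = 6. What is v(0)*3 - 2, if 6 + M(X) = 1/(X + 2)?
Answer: -2 + 3*√2/2 ≈ 0.12132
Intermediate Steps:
M(X) = -6 + 1/(2 + X) (M(X) = -6 + 1/(X + 2) = -6 + 1/(2 + X))
v(R) = √(6 + R + (-11 - 6*R)/(2 + R)) (v(R) = √(R + (6 + (-11 - 6*R)/(2 + R))) = √(6 + R + (-11 - 6*R)/(2 + R)))
v(0)*3 - 2 = √((1 + 0² + 2*0)/(2 + 0))*3 - 2 = √((1 + 0 + 0)/2)*3 - 2 = √((½)*1)*3 - 2 = √(½)*3 - 2 = (√2/2)*3 - 2 = 3*√2/2 - 2 = -2 + 3*√2/2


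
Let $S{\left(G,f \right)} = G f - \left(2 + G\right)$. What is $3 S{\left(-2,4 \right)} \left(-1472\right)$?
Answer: $35328$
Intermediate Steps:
$S{\left(G,f \right)} = -2 - G + G f$
$3 S{\left(-2,4 \right)} \left(-1472\right) = 3 \left(-2 - -2 - 8\right) \left(-1472\right) = 3 \left(-2 + 2 - 8\right) \left(-1472\right) = 3 \left(-8\right) \left(-1472\right) = \left(-24\right) \left(-1472\right) = 35328$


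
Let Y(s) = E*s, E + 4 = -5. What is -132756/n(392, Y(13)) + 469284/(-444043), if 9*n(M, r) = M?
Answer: -132682077975/43516214 ≈ -3049.0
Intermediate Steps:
E = -9 (E = -4 - 5 = -9)
Y(s) = -9*s
n(M, r) = M/9
-132756/n(392, Y(13)) + 469284/(-444043) = -132756/((⅑)*392) + 469284/(-444043) = -132756/392/9 + 469284*(-1/444043) = -132756*9/392 - 469284/444043 = -298701/98 - 469284/444043 = -132682077975/43516214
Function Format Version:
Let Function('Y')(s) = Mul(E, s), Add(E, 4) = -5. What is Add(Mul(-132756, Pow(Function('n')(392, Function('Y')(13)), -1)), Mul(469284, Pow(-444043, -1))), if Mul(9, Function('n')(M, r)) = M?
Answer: Rational(-132682077975, 43516214) ≈ -3049.0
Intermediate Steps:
E = -9 (E = Add(-4, -5) = -9)
Function('Y')(s) = Mul(-9, s)
Function('n')(M, r) = Mul(Rational(1, 9), M)
Add(Mul(-132756, Pow(Function('n')(392, Function('Y')(13)), -1)), Mul(469284, Pow(-444043, -1))) = Add(Mul(-132756, Pow(Mul(Rational(1, 9), 392), -1)), Mul(469284, Pow(-444043, -1))) = Add(Mul(-132756, Pow(Rational(392, 9), -1)), Mul(469284, Rational(-1, 444043))) = Add(Mul(-132756, Rational(9, 392)), Rational(-469284, 444043)) = Add(Rational(-298701, 98), Rational(-469284, 444043)) = Rational(-132682077975, 43516214)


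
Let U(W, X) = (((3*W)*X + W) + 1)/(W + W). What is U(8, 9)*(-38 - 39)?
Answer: -17325/16 ≈ -1082.8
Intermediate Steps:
U(W, X) = (1 + W + 3*W*X)/(2*W) (U(W, X) = ((3*W*X + W) + 1)/((2*W)) = ((W + 3*W*X) + 1)*(1/(2*W)) = (1 + W + 3*W*X)*(1/(2*W)) = (1 + W + 3*W*X)/(2*W))
U(8, 9)*(-38 - 39) = ((½)*(1 + 8*(1 + 3*9))/8)*(-38 - 39) = ((½)*(⅛)*(1 + 8*(1 + 27)))*(-77) = ((½)*(⅛)*(1 + 8*28))*(-77) = ((½)*(⅛)*(1 + 224))*(-77) = ((½)*(⅛)*225)*(-77) = (225/16)*(-77) = -17325/16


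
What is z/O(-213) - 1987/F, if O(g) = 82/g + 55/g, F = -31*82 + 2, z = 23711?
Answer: -12827853001/347980 ≈ -36864.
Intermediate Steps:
F = -2540 (F = -2542 + 2 = -2540)
O(g) = 137/g
z/O(-213) - 1987/F = 23711/((137/(-213))) - 1987/(-2540) = 23711/((137*(-1/213))) - 1987*(-1/2540) = 23711/(-137/213) + 1987/2540 = 23711*(-213/137) + 1987/2540 = -5050443/137 + 1987/2540 = -12827853001/347980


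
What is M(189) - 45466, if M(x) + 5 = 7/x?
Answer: -1227716/27 ≈ -45471.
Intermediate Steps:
M(x) = -5 + 7/x
M(189) - 45466 = (-5 + 7/189) - 45466 = (-5 + 7*(1/189)) - 45466 = (-5 + 1/27) - 45466 = -134/27 - 45466 = -1227716/27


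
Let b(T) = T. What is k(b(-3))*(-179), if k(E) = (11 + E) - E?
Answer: -1969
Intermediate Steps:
k(E) = 11
k(b(-3))*(-179) = 11*(-179) = -1969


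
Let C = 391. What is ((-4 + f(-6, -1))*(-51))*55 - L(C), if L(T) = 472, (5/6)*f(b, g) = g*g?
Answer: 7382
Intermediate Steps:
f(b, g) = 6*g²/5 (f(b, g) = 6*(g*g)/5 = 6*g²/5)
((-4 + f(-6, -1))*(-51))*55 - L(C) = ((-4 + (6/5)*(-1)²)*(-51))*55 - 1*472 = ((-4 + (6/5)*1)*(-51))*55 - 472 = ((-4 + 6/5)*(-51))*55 - 472 = -14/5*(-51)*55 - 472 = (714/5)*55 - 472 = 7854 - 472 = 7382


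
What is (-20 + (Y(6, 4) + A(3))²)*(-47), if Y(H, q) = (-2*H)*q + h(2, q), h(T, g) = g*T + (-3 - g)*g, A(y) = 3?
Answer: -197635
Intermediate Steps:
h(T, g) = T*g + g*(-3 - g)
Y(H, q) = q*(-1 - q) - 2*H*q (Y(H, q) = (-2*H)*q + q*(-3 + 2 - q) = -2*H*q + q*(-1 - q) = q*(-1 - q) - 2*H*q)
(-20 + (Y(6, 4) + A(3))²)*(-47) = (-20 + (4*(-1 - 1*4 - 2*6) + 3)²)*(-47) = (-20 + (4*(-1 - 4 - 12) + 3)²)*(-47) = (-20 + (4*(-17) + 3)²)*(-47) = (-20 + (-68 + 3)²)*(-47) = (-20 + (-65)²)*(-47) = (-20 + 4225)*(-47) = 4205*(-47) = -197635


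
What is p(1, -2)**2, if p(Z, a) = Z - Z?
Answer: 0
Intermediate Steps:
p(Z, a) = 0
p(1, -2)**2 = 0**2 = 0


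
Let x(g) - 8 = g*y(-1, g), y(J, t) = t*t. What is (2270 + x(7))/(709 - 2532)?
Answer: -2621/1823 ≈ -1.4377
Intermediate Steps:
y(J, t) = t²
x(g) = 8 + g³ (x(g) = 8 + g*g² = 8 + g³)
(2270 + x(7))/(709 - 2532) = (2270 + (8 + 7³))/(709 - 2532) = (2270 + (8 + 343))/(-1823) = (2270 + 351)*(-1/1823) = 2621*(-1/1823) = -2621/1823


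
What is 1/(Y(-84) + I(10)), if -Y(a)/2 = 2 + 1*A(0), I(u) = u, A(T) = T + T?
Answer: ⅙ ≈ 0.16667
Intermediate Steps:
A(T) = 2*T
Y(a) = -4 (Y(a) = -2*(2 + 1*(2*0)) = -2*(2 + 1*0) = -2*(2 + 0) = -2*2 = -4)
1/(Y(-84) + I(10)) = 1/(-4 + 10) = 1/6 = ⅙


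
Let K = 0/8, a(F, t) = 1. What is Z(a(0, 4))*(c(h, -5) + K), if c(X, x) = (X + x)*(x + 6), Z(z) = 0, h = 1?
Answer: 0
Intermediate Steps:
c(X, x) = (6 + x)*(X + x) (c(X, x) = (X + x)*(6 + x) = (6 + x)*(X + x))
K = 0 (K = 0*(⅛) = 0)
Z(a(0, 4))*(c(h, -5) + K) = 0*(((-5)² + 6*1 + 6*(-5) + 1*(-5)) + 0) = 0*((25 + 6 - 30 - 5) + 0) = 0*(-4 + 0) = 0*(-4) = 0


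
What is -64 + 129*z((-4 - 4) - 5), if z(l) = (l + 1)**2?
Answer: 18512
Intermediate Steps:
z(l) = (1 + l)**2
-64 + 129*z((-4 - 4) - 5) = -64 + 129*(1 + ((-4 - 4) - 5))**2 = -64 + 129*(1 + (-8 - 5))**2 = -64 + 129*(1 - 13)**2 = -64 + 129*(-12)**2 = -64 + 129*144 = -64 + 18576 = 18512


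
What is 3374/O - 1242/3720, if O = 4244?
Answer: 303343/657820 ≈ 0.46113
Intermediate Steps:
3374/O - 1242/3720 = 3374/4244 - 1242/3720 = 3374*(1/4244) - 1242*1/3720 = 1687/2122 - 207/620 = 303343/657820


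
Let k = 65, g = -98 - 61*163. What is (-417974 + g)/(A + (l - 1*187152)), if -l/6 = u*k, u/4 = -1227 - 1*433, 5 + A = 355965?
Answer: -428015/2758408 ≈ -0.15517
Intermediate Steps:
A = 355960 (A = -5 + 355965 = 355960)
u = -6640 (u = 4*(-1227 - 1*433) = 4*(-1227 - 433) = 4*(-1660) = -6640)
g = -10041 (g = -98 - 9943 = -10041)
l = 2589600 (l = -(-39840)*65 = -6*(-431600) = 2589600)
(-417974 + g)/(A + (l - 1*187152)) = (-417974 - 10041)/(355960 + (2589600 - 1*187152)) = -428015/(355960 + (2589600 - 187152)) = -428015/(355960 + 2402448) = -428015/2758408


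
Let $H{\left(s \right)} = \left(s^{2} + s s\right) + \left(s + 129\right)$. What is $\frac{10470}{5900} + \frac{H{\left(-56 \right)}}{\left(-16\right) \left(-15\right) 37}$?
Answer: $\frac{434697}{174640} \approx 2.4891$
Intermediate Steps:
$H{\left(s \right)} = 129 + s + 2 s^{2}$ ($H{\left(s \right)} = \left(s^{2} + s^{2}\right) + \left(129 + s\right) = 2 s^{2} + \left(129 + s\right) = 129 + s + 2 s^{2}$)
$\frac{10470}{5900} + \frac{H{\left(-56 \right)}}{\left(-16\right) \left(-15\right) 37} = \frac{10470}{5900} + \frac{129 - 56 + 2 \left(-56\right)^{2}}{\left(-16\right) \left(-15\right) 37} = 10470 \cdot \frac{1}{5900} + \frac{129 - 56 + 2 \cdot 3136}{240 \cdot 37} = \frac{1047}{590} + \frac{129 - 56 + 6272}{8880} = \frac{1047}{590} + 6345 \cdot \frac{1}{8880} = \frac{1047}{590} + \frac{423}{592} = \frac{434697}{174640}$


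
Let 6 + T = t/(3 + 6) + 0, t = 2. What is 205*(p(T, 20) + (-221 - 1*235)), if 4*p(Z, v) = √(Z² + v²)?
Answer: -93480 + 205*√2194/9 ≈ -92413.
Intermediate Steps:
T = -52/9 (T = -6 + (2/(3 + 6) + 0) = -6 + (2/9 + 0) = -6 + 2/9 = -52/9 ≈ -5.7778)
p(Z, v) = √(Z² + v²)/4
205*(p(T, 20) + (-221 - 1*235)) = 205*(√((-52/9)² + 20²)/4 + (-221 - 1*235)) = 205*(√(2704/81 + 400)/4 + (-221 - 235)) = 205*(√(35104/81)/4 - 456) = 205*((4*√2194/9)/4 - 456) = 205*(√2194/9 - 456) = 205*(-456 + √2194/9) = -93480 + 205*√2194/9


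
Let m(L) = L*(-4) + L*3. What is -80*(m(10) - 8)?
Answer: 1440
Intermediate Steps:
m(L) = -L (m(L) = -4*L + 3*L = -L)
-80*(m(10) - 8) = -80*(-1*10 - 8) = -80*(-10 - 8) = -80*(-18) = 1440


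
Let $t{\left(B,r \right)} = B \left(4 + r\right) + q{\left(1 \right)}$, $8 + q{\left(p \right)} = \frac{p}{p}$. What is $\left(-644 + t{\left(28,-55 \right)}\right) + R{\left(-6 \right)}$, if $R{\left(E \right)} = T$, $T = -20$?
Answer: $-2099$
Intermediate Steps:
$R{\left(E \right)} = -20$
$q{\left(p \right)} = -7$ ($q{\left(p \right)} = -8 + \frac{p}{p} = -8 + 1 = -7$)
$t{\left(B,r \right)} = -7 + B \left(4 + r\right)$ ($t{\left(B,r \right)} = B \left(4 + r\right) - 7 = -7 + B \left(4 + r\right)$)
$\left(-644 + t{\left(28,-55 \right)}\right) + R{\left(-6 \right)} = \left(-644 + \left(-7 + 4 \cdot 28 + 28 \left(-55\right)\right)\right) - 20 = \left(-644 - 1435\right) - 20 = -2079 - 20 = -2099$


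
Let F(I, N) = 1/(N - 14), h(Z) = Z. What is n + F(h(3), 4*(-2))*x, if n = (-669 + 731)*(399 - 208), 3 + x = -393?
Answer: 11860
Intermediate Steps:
x = -396 (x = -3 - 393 = -396)
n = 11842 (n = 62*191 = 11842)
F(I, N) = 1/(-14 + N)
n + F(h(3), 4*(-2))*x = 11842 - 396/(-14 + 4*(-2)) = 11842 - 396/(-14 - 8) = 11842 - 396/(-22) = 11842 - 1/22*(-396) = 11842 + 18 = 11860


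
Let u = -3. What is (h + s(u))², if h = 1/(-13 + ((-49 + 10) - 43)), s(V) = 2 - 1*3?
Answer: 9216/9025 ≈ 1.0212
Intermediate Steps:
s(V) = -1 (s(V) = 2 - 3 = -1)
h = -1/95 (h = 1/(-13 + (-39 - 43)) = 1/(-13 - 82) = 1/(-95) = -1/95 ≈ -0.010526)
(h + s(u))² = (-1/95 - 1)² = (-96/95)² = 9216/9025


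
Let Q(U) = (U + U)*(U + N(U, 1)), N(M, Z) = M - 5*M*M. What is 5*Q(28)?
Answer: -1081920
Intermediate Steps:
N(M, Z) = M - 5*M²
Q(U) = 2*U*(U + U*(1 - 5*U)) (Q(U) = (U + U)*(U + U*(1 - 5*U)) = (2*U)*(U + U*(1 - 5*U)) = 2*U*(U + U*(1 - 5*U)))
5*Q(28) = 5*(28²*(4 - 10*28)) = 5*(784*(4 - 280)) = 5*(784*(-276)) = 5*(-216384) = -1081920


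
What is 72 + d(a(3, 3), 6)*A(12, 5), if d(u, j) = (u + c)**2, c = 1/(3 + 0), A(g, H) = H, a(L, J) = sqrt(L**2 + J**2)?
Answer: 1463/9 + 10*sqrt(2) ≈ 176.70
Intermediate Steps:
a(L, J) = sqrt(J**2 + L**2)
c = 1/3 ≈ 0.33333
d(u, j) = (1/3 + u)**2 (d(u, j) = (u + 1/3)**2 = (1/3 + u)**2)
72 + d(a(3, 3), 6)*A(12, 5) = 72 + ((1 + 3*sqrt(3**2 + 3**2))**2/9)*5 = 72 + ((1 + 3*sqrt(9 + 9))**2/9)*5 = 72 + ((1 + 3*sqrt(18))**2/9)*5 = 72 + ((1 + 3*(3*sqrt(2)))**2/9)*5 = 72 + ((1 + 9*sqrt(2))**2/9)*5 = 72 + 5*(1 + 9*sqrt(2))**2/9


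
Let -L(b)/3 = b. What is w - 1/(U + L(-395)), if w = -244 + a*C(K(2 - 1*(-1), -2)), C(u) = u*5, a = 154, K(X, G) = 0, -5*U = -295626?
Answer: -73578449/301551 ≈ -244.00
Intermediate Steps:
U = 295626/5 (U = -⅕*(-295626) = 295626/5 ≈ 59125.)
L(b) = -3*b
C(u) = 5*u
w = -244 (w = -244 + 154*(5*0) = -244 + 154*0 = -244 + 0 = -244)
w - 1/(U + L(-395)) = -244 - 1/(295626/5 - 3*(-395)) = -244 - 1/(295626/5 + 1185) = -244 - 1/301551/5 = -244 - 1*5/301551 = -244 - 5/301551 = -73578449/301551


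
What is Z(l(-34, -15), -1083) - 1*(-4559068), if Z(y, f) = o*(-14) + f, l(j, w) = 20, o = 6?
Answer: 4557901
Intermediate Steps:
Z(y, f) = -84 + f (Z(y, f) = 6*(-14) + f = -84 + f)
Z(l(-34, -15), -1083) - 1*(-4559068) = (-84 - 1083) - 1*(-4559068) = -1167 + 4559068 = 4557901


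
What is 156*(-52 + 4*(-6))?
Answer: -11856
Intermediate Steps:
156*(-52 + 4*(-6)) = 156*(-52 - 24) = 156*(-76) = -11856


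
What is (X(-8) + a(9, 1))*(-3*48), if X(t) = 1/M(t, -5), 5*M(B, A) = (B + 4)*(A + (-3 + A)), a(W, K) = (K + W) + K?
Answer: -20772/13 ≈ -1597.8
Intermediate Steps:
a(W, K) = W + 2*K
M(B, A) = (-3 + 2*A)*(4 + B)/5 (M(B, A) = ((B + 4)*(A + (-3 + A)))/5 = ((4 + B)*(-3 + 2*A))/5 = ((-3 + 2*A)*(4 + B))/5 = (-3 + 2*A)*(4 + B)/5)
X(t) = 1/(-52/5 - 13*t/5) (X(t) = 1/(-12/5 - 3*t/5 + (8/5)*(-5) + (2/5)*(-5)*t) = 1/(-12/5 - 3*t/5 - 8 - 2*t) = 1/(-52/5 - 13*t/5))
(X(-8) + a(9, 1))*(-3*48) = (-5/(52 + 13*(-8)) + (9 + 2*1))*(-3*48) = (-5/(52 - 104) + (9 + 2))*(-144) = (-5/(-52) + 11)*(-144) = (-5*(-1/52) + 11)*(-144) = (5/52 + 11)*(-144) = (577/52)*(-144) = -20772/13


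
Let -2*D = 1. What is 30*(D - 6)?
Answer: -195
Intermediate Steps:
D = -½ (D = -½*1 = -½ ≈ -0.50000)
30*(D - 6) = 30*(-½ - 6) = 30*(-13/2) = -195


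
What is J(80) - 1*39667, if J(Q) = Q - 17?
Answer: -39604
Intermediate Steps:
J(Q) = -17 + Q
J(80) - 1*39667 = (-17 + 80) - 1*39667 = 63 - 39667 = -39604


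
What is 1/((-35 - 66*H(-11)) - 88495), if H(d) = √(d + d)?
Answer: I/(6*(-14755*I + 11*√22)) ≈ -1.1295e-5 + 3.9497e-8*I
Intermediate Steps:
H(d) = √2*√d (H(d) = √(2*d) = √2*√d)
1/((-35 - 66*H(-11)) - 88495) = 1/((-35 - 66*√2*√(-11)) - 88495) = 1/((-35 - 66*√2*I*√11) - 88495) = 1/((-35 - 66*I*√22) - 88495) = 1/(-88530 - 66*I*√22)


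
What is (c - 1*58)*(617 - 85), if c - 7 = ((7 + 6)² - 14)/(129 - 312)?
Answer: -5047616/183 ≈ -27583.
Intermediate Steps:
c = 1126/183 (c = 7 + ((7 + 6)² - 14)/(129 - 312) = 7 + (13² - 14)/(-183) = 7 + (169 - 14)*(-1/183) = 7 + 155*(-1/183) = 7 - 155/183 = 1126/183 ≈ 6.1530)
(c - 1*58)*(617 - 85) = (1126/183 - 1*58)*(617 - 85) = (1126/183 - 58)*532 = -9488/183*532 = -5047616/183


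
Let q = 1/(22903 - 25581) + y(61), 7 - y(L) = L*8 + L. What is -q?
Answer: 1451477/2678 ≈ 542.00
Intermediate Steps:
y(L) = 7 - 9*L (y(L) = 7 - (L*8 + L) = 7 - (8*L + L) = 7 - 9*L)
q = -1451477/2678 (q = 1/(22903 - 25581) + (7 - 9*61) = 1/(-2678) + (7 - 549) = -1/2678 - 542 = -1451477/2678 ≈ -542.00)
-q = -1*(-1451477/2678) = 1451477/2678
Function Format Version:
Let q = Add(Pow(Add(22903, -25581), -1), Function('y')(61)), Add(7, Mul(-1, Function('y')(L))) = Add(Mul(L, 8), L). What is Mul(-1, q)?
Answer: Rational(1451477, 2678) ≈ 542.00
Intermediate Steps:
Function('y')(L) = Add(7, Mul(-9, L)) (Function('y')(L) = Add(7, Mul(-1, Add(Mul(L, 8), L))) = Add(7, Mul(-1, Add(Mul(8, L), L))) = Add(7, Mul(-1, Mul(9, L))) = Add(7, Mul(-9, L)))
q = Rational(-1451477, 2678) (q = Add(Pow(Add(22903, -25581), -1), Add(7, Mul(-9, 61))) = Add(Pow(-2678, -1), Add(7, -549)) = Add(Rational(-1, 2678), -542) = Rational(-1451477, 2678) ≈ -542.00)
Mul(-1, q) = Mul(-1, Rational(-1451477, 2678)) = Rational(1451477, 2678)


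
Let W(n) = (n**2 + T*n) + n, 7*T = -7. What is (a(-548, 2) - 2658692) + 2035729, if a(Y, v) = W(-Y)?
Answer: -322659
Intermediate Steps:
T = -1 (T = (1/7)*(-7) = -1)
W(n) = n**2 (W(n) = (n**2 - n) + n = n**2)
a(Y, v) = Y**2 (a(Y, v) = (-Y)**2 = Y**2)
(a(-548, 2) - 2658692) + 2035729 = ((-548)**2 - 2658692) + 2035729 = (300304 - 2658692) + 2035729 = -2358388 + 2035729 = -322659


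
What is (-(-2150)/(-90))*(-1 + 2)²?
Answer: -215/9 ≈ -23.889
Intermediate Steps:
(-(-2150)/(-90))*(-1 + 2)² = -(-2150)*(-1)/90*1² = -25*43/45*1 = -215/9*1 = -215/9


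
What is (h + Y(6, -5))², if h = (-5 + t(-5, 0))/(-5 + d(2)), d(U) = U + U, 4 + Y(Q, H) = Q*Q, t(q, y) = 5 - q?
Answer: 729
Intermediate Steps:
Y(Q, H) = -4 + Q² (Y(Q, H) = -4 + Q*Q = -4 + Q²)
d(U) = 2*U
h = -5 (h = (-5 + (5 - 1*(-5)))/(-5 + 2*2) = (-5 + (5 + 5))/(-5 + 4) = (-5 + 10)/(-1) = 5*(-1) = -5)
(h + Y(6, -5))² = (-5 + (-4 + 6²))² = (-5 + (-4 + 36))² = (-5 + 32)² = 27² = 729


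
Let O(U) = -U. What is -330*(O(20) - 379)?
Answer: 131670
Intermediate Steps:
-330*(O(20) - 379) = -330*(-1*20 - 379) = -330*(-20 - 379) = -330*(-399) = 131670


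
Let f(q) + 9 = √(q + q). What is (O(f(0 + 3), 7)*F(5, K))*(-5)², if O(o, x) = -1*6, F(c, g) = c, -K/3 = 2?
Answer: -750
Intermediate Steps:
K = -6 (K = -3*2 = -6)
f(q) = -9 + √2*√q (f(q) = -9 + √(q + q) = -9 + √(2*q) = -9 + √2*√q)
O(o, x) = -6
(O(f(0 + 3), 7)*F(5, K))*(-5)² = -6*5*(-5)² = -30*25 = -750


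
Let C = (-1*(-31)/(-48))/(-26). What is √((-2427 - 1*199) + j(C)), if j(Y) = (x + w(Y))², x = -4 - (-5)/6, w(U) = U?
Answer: I*√452736807/416 ≈ 51.148*I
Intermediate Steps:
x = -19/6 (x = -4 - (-5)/6 = -4 - 1*(-⅚) = -4 + ⅚ = -19/6 ≈ -3.1667)
C = 31/1248 (C = (31*(-1/48))*(-1/26) = -31/48*(-1/26) = 31/1248 ≈ 0.024840)
j(Y) = (-19/6 + Y)²
√((-2427 - 1*199) + j(C)) = √((-2427 - 1*199) + (-19 + 6*(31/1248))²/36) = √((-2427 - 199) + (-19 + 31/208)²/36) = √(-2626 + (-3921/208)²/36) = √(-2626 + (1/36)*(15374241/43264)) = √(-2626 + 1708249/173056) = √(-452736807/173056) = I*√452736807/416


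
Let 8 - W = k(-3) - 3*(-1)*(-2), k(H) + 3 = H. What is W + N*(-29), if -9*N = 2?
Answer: 238/9 ≈ 26.444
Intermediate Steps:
k(H) = -3 + H
W = 20 (W = 8 - ((-3 - 3) - 3*(-1)*(-2)) = 8 - (-6 + 3*(-2)) = 8 - (-6 - 6) = 8 - 1*(-12) = 8 + 12 = 20)
N = -2/9 (N = -⅑*2 = -2/9 ≈ -0.22222)
W + N*(-29) = 20 - 2/9*(-29) = 20 + 58/9 = 238/9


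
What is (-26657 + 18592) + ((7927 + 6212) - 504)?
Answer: 5570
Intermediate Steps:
(-26657 + 18592) + ((7927 + 6212) - 504) = -8065 + (14139 - 504) = -8065 + 13635 = 5570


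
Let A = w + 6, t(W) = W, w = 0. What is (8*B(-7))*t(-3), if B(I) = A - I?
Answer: -312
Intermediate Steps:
A = 6 (A = 0 + 6 = 6)
B(I) = 6 - I
(8*B(-7))*t(-3) = (8*(6 - 1*(-7)))*(-3) = (8*(6 + 7))*(-3) = (8*13)*(-3) = 104*(-3) = -312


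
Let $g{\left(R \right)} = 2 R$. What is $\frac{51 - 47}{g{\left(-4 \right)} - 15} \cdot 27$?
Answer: $- \frac{108}{23} \approx -4.6956$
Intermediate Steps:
$\frac{51 - 47}{g{\left(-4 \right)} - 15} \cdot 27 = \frac{51 - 47}{2 \left(-4\right) - 15} \cdot 27 = \frac{4}{-8 - 15} \cdot 27 = \frac{4}{-23} \cdot 27 = 4 \left(- \frac{1}{23}\right) 27 = \left(- \frac{4}{23}\right) 27 = - \frac{108}{23}$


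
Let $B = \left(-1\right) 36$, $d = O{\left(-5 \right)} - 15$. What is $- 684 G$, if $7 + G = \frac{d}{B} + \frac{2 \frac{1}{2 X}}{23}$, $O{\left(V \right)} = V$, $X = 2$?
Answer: $\frac{101042}{23} \approx 4393.1$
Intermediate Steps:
$d = -20$ ($d = -5 - 15 = -20$)
$B = -36$
$G = - \frac{2659}{414}$ ($G = -7 + \left(- \frac{20}{-36} + \frac{2 \frac{1}{2 \cdot 2}}{23}\right) = -7 + \left(\left(-20\right) \left(- \frac{1}{36}\right) + \frac{2}{4} \cdot \frac{1}{23}\right) = -7 + \left(\frac{5}{9} + 2 \cdot \frac{1}{4} \cdot \frac{1}{23}\right) = -7 + \left(\frac{5}{9} + \frac{1}{2} \cdot \frac{1}{23}\right) = -7 + \left(\frac{5}{9} + \frac{1}{46}\right) = -7 + \frac{239}{414} = - \frac{2659}{414} \approx -6.4227$)
$- 684 G = \left(-684\right) \left(- \frac{2659}{414}\right) = \frac{101042}{23}$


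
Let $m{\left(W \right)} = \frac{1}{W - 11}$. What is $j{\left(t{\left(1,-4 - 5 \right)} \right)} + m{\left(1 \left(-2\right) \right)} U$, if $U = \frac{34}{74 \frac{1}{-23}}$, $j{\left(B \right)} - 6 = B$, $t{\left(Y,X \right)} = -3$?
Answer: $\frac{1834}{481} \approx 3.8129$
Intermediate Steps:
$j{\left(B \right)} = 6 + B$
$m{\left(W \right)} = \frac{1}{-11 + W}$
$U = - \frac{391}{37}$ ($U = \frac{34}{74 \left(- \frac{1}{23}\right)} = \frac{34}{- \frac{74}{23}} = 34 \left(- \frac{23}{74}\right) = - \frac{391}{37} \approx -10.568$)
$j{\left(t{\left(1,-4 - 5 \right)} \right)} + m{\left(1 \left(-2\right) \right)} U = \left(6 - 3\right) + \frac{1}{-11 + 1 \left(-2\right)} \left(- \frac{391}{37}\right) = 3 + \frac{1}{-11 - 2} \left(- \frac{391}{37}\right) = 3 + \frac{1}{-13} \left(- \frac{391}{37}\right) = 3 - - \frac{391}{481} = 3 + \frac{391}{481} = \frac{1834}{481}$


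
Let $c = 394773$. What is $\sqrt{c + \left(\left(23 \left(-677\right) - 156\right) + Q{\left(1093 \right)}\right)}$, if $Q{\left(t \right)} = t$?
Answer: $\sqrt{380139} \approx 616.55$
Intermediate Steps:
$\sqrt{c + \left(\left(23 \left(-677\right) - 156\right) + Q{\left(1093 \right)}\right)} = \sqrt{394773 + \left(\left(23 \left(-677\right) - 156\right) + 1093\right)} = \sqrt{394773 + \left(\left(-15571 - 156\right) + 1093\right)} = \sqrt{394773 + \left(-15727 + 1093\right)} = \sqrt{394773 - 14634} = \sqrt{380139}$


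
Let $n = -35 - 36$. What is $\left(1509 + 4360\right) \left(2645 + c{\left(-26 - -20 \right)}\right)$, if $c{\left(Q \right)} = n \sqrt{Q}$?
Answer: $15523505 - 416699 i \sqrt{6} \approx 1.5524 \cdot 10^{7} - 1.0207 \cdot 10^{6} i$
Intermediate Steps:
$n = -71$ ($n = -35 - 36 = -71$)
$c{\left(Q \right)} = - 71 \sqrt{Q}$
$\left(1509 + 4360\right) \left(2645 + c{\left(-26 - -20 \right)}\right) = \left(1509 + 4360\right) \left(2645 - 71 \sqrt{-26 - -20}\right) = 5869 \left(2645 - 71 \sqrt{-26 + 20}\right) = 5869 \left(2645 - 71 \sqrt{-6}\right) = 5869 \left(2645 - 71 i \sqrt{6}\right) = 15523505 - 416699 i \sqrt{6}$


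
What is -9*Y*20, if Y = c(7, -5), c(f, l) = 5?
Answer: -900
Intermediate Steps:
Y = 5
-9*Y*20 = -9*5*20 = -45*20 = -900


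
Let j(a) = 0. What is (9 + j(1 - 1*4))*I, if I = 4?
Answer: 36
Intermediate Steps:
(9 + j(1 - 1*4))*I = (9 + 0)*4 = 9*4 = 36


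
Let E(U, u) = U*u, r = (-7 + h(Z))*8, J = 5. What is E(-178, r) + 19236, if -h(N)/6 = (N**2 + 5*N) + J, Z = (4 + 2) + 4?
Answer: 1353524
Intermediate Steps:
Z = 10 (Z = 6 + 4 = 10)
h(N) = -30 - 30*N - 6*N**2 (h(N) = -6*((N**2 + 5*N) + 5) = -6*(5 + N**2 + 5*N) = -30 - 30*N - 6*N**2)
r = -7496 (r = (-7 + (-30 - 30*10 - 6*10**2))*8 = (-7 + (-30 - 300 - 6*100))*8 = (-7 + (-30 - 300 - 600))*8 = (-7 - 930)*8 = -937*8 = -7496)
E(-178, r) + 19236 = -178*(-7496) + 19236 = 1334288 + 19236 = 1353524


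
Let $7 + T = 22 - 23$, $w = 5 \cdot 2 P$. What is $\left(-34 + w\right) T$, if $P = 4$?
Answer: $-48$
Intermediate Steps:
$w = 40$ ($w = 5 \cdot 2 \cdot 4 = 10 \cdot 4 = 40$)
$T = -8$ ($T = -7 + \left(22 - 23\right) = -7 - 1 = -8$)
$\left(-34 + w\right) T = \left(-34 + 40\right) \left(-8\right) = 6 \left(-8\right) = -48$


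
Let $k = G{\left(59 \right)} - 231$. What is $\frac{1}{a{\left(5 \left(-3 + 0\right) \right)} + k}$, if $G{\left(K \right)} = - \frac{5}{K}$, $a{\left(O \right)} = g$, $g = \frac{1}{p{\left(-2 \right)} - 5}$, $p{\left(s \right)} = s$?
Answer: $- \frac{413}{95497} \approx -0.0043247$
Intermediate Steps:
$g = - \frac{1}{7}$ ($g = \frac{1}{-2 - 5} = \frac{1}{-7} = - \frac{1}{7} \approx -0.14286$)
$a{\left(O \right)} = - \frac{1}{7}$
$k = - \frac{13634}{59}$ ($k = - \frac{5}{59} - 231 = - \frac{13634}{59} \approx -231.08$)
$\frac{1}{a{\left(5 \left(-3 + 0\right) \right)} + k} = \frac{1}{- \frac{1}{7} - \frac{13634}{59}} = \frac{1}{- \frac{95497}{413}} = - \frac{413}{95497}$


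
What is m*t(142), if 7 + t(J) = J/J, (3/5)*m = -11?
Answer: 110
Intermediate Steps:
m = -55/3 (m = (5/3)*(-11) = -55/3 ≈ -18.333)
t(J) = -6 (t(J) = -7 + J/J = -7 + 1 = -6)
m*t(142) = -55/3*(-6) = 110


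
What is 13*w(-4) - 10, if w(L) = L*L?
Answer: 198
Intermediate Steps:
w(L) = L²
13*w(-4) - 10 = 13*(-4)² - 10 = 13*16 - 10 = 208 - 10 = 198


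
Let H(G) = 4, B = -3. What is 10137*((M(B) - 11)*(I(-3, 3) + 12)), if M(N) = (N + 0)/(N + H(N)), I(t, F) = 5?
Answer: -2412606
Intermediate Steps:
M(N) = N/(4 + N) (M(N) = (N + 0)/(N + 4) = N/(4 + N))
10137*((M(B) - 11)*(I(-3, 3) + 12)) = 10137*((-3/(4 - 3) - 11)*(5 + 12)) = 10137*((-3/1 - 11)*17) = 10137*((-3*1 - 11)*17) = 10137*((-3 - 11)*17) = 10137*(-14*17) = 10137*(-238) = -2412606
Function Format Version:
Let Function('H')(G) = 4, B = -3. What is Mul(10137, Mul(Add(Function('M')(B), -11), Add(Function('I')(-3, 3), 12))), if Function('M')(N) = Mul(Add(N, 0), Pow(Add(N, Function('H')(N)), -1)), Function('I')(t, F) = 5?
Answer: -2412606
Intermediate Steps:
Function('M')(N) = Mul(N, Pow(Add(4, N), -1)) (Function('M')(N) = Mul(Add(N, 0), Pow(Add(N, 4), -1)) = Mul(N, Pow(Add(4, N), -1)))
Mul(10137, Mul(Add(Function('M')(B), -11), Add(Function('I')(-3, 3), 12))) = Mul(10137, Mul(Add(Mul(-3, Pow(Add(4, -3), -1)), -11), Add(5, 12))) = Mul(10137, Mul(Add(Mul(-3, Pow(1, -1)), -11), 17)) = Mul(10137, Mul(Add(Mul(-3, 1), -11), 17)) = Mul(10137, Mul(Add(-3, -11), 17)) = Mul(10137, Mul(-14, 17)) = Mul(10137, -238) = -2412606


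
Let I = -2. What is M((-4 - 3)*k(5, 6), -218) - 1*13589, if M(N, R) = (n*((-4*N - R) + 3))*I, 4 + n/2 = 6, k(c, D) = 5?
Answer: -16477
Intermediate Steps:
n = 4 (n = -8 + 2*6 = -8 + 12 = 4)
M(N, R) = -24 + 8*R + 32*N (M(N, R) = (4*((-4*N - R) + 3))*(-2) = (4*((-R - 4*N) + 3))*(-2) = (4*(3 - R - 4*N))*(-2) = (12 - 16*N - 4*R)*(-2) = -24 + 8*R + 32*N)
M((-4 - 3)*k(5, 6), -218) - 1*13589 = (-24 + 8*(-218) + 32*((-4 - 3)*5)) - 1*13589 = (-24 - 1744 + 32*(-7*5)) - 13589 = (-24 - 1744 + 32*(-35)) - 13589 = (-24 - 1744 - 1120) - 13589 = -2888 - 13589 = -16477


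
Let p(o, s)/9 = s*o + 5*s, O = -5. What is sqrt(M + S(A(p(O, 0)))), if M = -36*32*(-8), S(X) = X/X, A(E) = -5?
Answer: sqrt(9217) ≈ 96.005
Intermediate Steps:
p(o, s) = 45*s + 9*o*s (p(o, s) = 9*(s*o + 5*s) = 9*(o*s + 5*s) = 9*(5*s + o*s) = 45*s + 9*o*s)
S(X) = 1
M = 9216 (M = -1152*(-8) = 9216)
sqrt(M + S(A(p(O, 0)))) = sqrt(9216 + 1) = sqrt(9217)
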